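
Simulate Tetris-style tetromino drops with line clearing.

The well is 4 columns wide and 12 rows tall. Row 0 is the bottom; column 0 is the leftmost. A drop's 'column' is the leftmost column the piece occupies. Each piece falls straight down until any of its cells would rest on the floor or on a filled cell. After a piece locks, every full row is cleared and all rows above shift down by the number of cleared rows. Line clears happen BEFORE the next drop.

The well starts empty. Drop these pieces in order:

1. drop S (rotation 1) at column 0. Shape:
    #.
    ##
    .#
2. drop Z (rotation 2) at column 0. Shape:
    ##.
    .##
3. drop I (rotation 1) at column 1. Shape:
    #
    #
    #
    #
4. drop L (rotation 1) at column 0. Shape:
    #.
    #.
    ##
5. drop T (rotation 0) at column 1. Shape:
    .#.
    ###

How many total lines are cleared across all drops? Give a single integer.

Drop 1: S rot1 at col 0 lands with bottom-row=0; cleared 0 line(s) (total 0); column heights now [3 2 0 0], max=3
Drop 2: Z rot2 at col 0 lands with bottom-row=2; cleared 0 line(s) (total 0); column heights now [4 4 3 0], max=4
Drop 3: I rot1 at col 1 lands with bottom-row=4; cleared 0 line(s) (total 0); column heights now [4 8 3 0], max=8
Drop 4: L rot1 at col 0 lands with bottom-row=8; cleared 0 line(s) (total 0); column heights now [11 9 3 0], max=11
Drop 5: T rot0 at col 1 lands with bottom-row=9; cleared 1 line(s) (total 1); column heights now [10 9 10 0], max=10

Answer: 1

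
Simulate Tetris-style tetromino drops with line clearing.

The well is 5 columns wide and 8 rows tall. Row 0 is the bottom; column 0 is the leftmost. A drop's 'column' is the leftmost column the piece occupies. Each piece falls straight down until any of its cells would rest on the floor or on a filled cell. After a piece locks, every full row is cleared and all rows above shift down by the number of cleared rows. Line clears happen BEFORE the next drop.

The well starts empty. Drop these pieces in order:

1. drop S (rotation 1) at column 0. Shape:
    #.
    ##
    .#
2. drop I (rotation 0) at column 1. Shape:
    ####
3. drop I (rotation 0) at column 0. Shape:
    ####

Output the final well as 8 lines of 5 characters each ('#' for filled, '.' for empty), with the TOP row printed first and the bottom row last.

Drop 1: S rot1 at col 0 lands with bottom-row=0; cleared 0 line(s) (total 0); column heights now [3 2 0 0 0], max=3
Drop 2: I rot0 at col 1 lands with bottom-row=2; cleared 1 line(s) (total 1); column heights now [2 2 0 0 0], max=2
Drop 3: I rot0 at col 0 lands with bottom-row=2; cleared 0 line(s) (total 1); column heights now [3 3 3 3 0], max=3

Answer: .....
.....
.....
.....
.....
####.
##...
.#...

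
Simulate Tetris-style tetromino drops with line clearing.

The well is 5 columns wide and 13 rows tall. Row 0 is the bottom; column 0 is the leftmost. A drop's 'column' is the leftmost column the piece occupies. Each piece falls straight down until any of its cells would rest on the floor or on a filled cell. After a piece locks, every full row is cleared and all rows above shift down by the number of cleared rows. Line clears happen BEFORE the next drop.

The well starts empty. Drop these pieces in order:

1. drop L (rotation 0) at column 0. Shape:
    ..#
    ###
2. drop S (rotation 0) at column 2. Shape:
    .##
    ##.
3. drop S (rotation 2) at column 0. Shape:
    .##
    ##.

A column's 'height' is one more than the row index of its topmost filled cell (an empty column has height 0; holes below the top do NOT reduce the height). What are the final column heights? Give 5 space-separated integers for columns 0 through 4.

Answer: 3 4 4 4 4

Derivation:
Drop 1: L rot0 at col 0 lands with bottom-row=0; cleared 0 line(s) (total 0); column heights now [1 1 2 0 0], max=2
Drop 2: S rot0 at col 2 lands with bottom-row=2; cleared 0 line(s) (total 0); column heights now [1 1 3 4 4], max=4
Drop 3: S rot2 at col 0 lands with bottom-row=2; cleared 0 line(s) (total 0); column heights now [3 4 4 4 4], max=4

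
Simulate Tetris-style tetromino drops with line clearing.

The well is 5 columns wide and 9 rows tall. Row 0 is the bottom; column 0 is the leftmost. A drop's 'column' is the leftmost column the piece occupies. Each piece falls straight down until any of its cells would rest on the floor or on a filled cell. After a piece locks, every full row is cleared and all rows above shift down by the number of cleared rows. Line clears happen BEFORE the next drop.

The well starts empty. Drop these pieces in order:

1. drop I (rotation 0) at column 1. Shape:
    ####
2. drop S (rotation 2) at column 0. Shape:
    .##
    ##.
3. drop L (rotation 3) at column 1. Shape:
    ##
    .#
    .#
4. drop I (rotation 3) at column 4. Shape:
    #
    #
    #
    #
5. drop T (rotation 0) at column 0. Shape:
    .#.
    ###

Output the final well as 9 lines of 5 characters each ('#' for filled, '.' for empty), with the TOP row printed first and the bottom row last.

Drop 1: I rot0 at col 1 lands with bottom-row=0; cleared 0 line(s) (total 0); column heights now [0 1 1 1 1], max=1
Drop 2: S rot2 at col 0 lands with bottom-row=1; cleared 0 line(s) (total 0); column heights now [2 3 3 1 1], max=3
Drop 3: L rot3 at col 1 lands with bottom-row=3; cleared 0 line(s) (total 0); column heights now [2 6 6 1 1], max=6
Drop 4: I rot3 at col 4 lands with bottom-row=1; cleared 0 line(s) (total 0); column heights now [2 6 6 1 5], max=6
Drop 5: T rot0 at col 0 lands with bottom-row=6; cleared 0 line(s) (total 0); column heights now [7 8 7 1 5], max=8

Answer: .....
.#...
###..
.##..
..#.#
..#.#
.##.#
##..#
.####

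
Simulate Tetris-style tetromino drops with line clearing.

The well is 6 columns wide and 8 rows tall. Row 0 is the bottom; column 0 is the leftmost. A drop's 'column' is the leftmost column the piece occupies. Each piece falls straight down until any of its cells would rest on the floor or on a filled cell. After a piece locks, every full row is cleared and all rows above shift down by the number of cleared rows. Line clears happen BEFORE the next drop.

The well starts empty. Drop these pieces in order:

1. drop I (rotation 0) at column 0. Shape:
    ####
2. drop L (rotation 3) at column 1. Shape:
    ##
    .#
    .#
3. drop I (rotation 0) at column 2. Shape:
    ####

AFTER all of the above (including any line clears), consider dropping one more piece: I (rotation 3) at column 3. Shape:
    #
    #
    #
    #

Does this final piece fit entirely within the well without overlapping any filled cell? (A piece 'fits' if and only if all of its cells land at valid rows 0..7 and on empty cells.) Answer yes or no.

Drop 1: I rot0 at col 0 lands with bottom-row=0; cleared 0 line(s) (total 0); column heights now [1 1 1 1 0 0], max=1
Drop 2: L rot3 at col 1 lands with bottom-row=1; cleared 0 line(s) (total 0); column heights now [1 4 4 1 0 0], max=4
Drop 3: I rot0 at col 2 lands with bottom-row=4; cleared 0 line(s) (total 0); column heights now [1 4 5 5 5 5], max=5
Test piece I rot3 at col 3 (width 1): heights before test = [1 4 5 5 5 5]; fits = False

Answer: no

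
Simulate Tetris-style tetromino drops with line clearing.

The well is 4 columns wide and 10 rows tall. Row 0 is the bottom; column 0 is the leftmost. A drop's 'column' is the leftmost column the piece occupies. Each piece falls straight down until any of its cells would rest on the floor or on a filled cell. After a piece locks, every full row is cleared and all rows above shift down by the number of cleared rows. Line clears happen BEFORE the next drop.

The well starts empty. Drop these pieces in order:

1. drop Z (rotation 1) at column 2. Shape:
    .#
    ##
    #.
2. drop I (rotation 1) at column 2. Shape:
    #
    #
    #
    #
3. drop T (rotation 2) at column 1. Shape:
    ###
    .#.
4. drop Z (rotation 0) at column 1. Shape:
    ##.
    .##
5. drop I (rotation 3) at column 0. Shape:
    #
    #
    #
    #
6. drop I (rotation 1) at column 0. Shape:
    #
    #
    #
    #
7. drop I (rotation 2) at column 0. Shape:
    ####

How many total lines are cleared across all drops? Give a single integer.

Drop 1: Z rot1 at col 2 lands with bottom-row=0; cleared 0 line(s) (total 0); column heights now [0 0 2 3], max=3
Drop 2: I rot1 at col 2 lands with bottom-row=2; cleared 0 line(s) (total 0); column heights now [0 0 6 3], max=6
Drop 3: T rot2 at col 1 lands with bottom-row=6; cleared 0 line(s) (total 0); column heights now [0 8 8 8], max=8
Drop 4: Z rot0 at col 1 lands with bottom-row=8; cleared 0 line(s) (total 0); column heights now [0 10 10 9], max=10
Drop 5: I rot3 at col 0 lands with bottom-row=0; cleared 0 line(s) (total 0); column heights now [4 10 10 9], max=10
Drop 6: I rot1 at col 0 lands with bottom-row=4; cleared 1 line(s) (total 1); column heights now [7 9 9 8], max=9
Drop 7: I rot2 at col 0 lands with bottom-row=9; cleared 1 line(s) (total 2); column heights now [7 9 9 8], max=9

Answer: 2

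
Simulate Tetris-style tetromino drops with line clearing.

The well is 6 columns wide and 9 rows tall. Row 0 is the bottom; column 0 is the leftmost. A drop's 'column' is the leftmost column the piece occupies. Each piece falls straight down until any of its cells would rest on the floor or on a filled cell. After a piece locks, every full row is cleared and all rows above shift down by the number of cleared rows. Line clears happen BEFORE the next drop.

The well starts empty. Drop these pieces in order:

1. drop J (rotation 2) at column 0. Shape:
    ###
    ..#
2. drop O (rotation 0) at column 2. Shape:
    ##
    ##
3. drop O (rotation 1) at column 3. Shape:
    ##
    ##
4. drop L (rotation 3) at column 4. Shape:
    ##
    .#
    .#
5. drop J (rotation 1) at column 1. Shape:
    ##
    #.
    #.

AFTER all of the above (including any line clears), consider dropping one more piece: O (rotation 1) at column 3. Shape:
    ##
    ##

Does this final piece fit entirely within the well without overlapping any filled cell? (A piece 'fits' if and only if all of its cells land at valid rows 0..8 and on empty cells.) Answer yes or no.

Drop 1: J rot2 at col 0 lands with bottom-row=0; cleared 0 line(s) (total 0); column heights now [2 2 2 0 0 0], max=2
Drop 2: O rot0 at col 2 lands with bottom-row=2; cleared 0 line(s) (total 0); column heights now [2 2 4 4 0 0], max=4
Drop 3: O rot1 at col 3 lands with bottom-row=4; cleared 0 line(s) (total 0); column heights now [2 2 4 6 6 0], max=6
Drop 4: L rot3 at col 4 lands with bottom-row=4; cleared 0 line(s) (total 0); column heights now [2 2 4 6 7 7], max=7
Drop 5: J rot1 at col 1 lands with bottom-row=2; cleared 0 line(s) (total 0); column heights now [2 5 5 6 7 7], max=7
Test piece O rot1 at col 3 (width 2): heights before test = [2 5 5 6 7 7]; fits = True

Answer: yes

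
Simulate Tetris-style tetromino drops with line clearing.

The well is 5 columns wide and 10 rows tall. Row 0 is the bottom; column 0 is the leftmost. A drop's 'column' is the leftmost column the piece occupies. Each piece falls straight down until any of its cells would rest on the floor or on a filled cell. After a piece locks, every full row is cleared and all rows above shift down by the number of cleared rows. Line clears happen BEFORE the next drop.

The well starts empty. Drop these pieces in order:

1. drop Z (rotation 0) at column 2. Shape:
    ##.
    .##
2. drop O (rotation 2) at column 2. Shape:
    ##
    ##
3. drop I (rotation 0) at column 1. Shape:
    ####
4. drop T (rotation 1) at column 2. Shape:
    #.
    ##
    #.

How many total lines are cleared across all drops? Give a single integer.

Drop 1: Z rot0 at col 2 lands with bottom-row=0; cleared 0 line(s) (total 0); column heights now [0 0 2 2 1], max=2
Drop 2: O rot2 at col 2 lands with bottom-row=2; cleared 0 line(s) (total 0); column heights now [0 0 4 4 1], max=4
Drop 3: I rot0 at col 1 lands with bottom-row=4; cleared 0 line(s) (total 0); column heights now [0 5 5 5 5], max=5
Drop 4: T rot1 at col 2 lands with bottom-row=5; cleared 0 line(s) (total 0); column heights now [0 5 8 7 5], max=8

Answer: 0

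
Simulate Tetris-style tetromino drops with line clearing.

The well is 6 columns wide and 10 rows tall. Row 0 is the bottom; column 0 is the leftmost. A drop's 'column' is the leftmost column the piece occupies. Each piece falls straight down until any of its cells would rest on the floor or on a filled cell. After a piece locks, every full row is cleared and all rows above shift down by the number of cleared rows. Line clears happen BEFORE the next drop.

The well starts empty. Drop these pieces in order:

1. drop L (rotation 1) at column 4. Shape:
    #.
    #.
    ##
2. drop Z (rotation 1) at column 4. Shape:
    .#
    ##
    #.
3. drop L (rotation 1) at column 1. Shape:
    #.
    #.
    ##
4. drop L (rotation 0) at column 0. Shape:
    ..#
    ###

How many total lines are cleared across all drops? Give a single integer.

Drop 1: L rot1 at col 4 lands with bottom-row=0; cleared 0 line(s) (total 0); column heights now [0 0 0 0 3 1], max=3
Drop 2: Z rot1 at col 4 lands with bottom-row=3; cleared 0 line(s) (total 0); column heights now [0 0 0 0 5 6], max=6
Drop 3: L rot1 at col 1 lands with bottom-row=0; cleared 0 line(s) (total 0); column heights now [0 3 1 0 5 6], max=6
Drop 4: L rot0 at col 0 lands with bottom-row=3; cleared 0 line(s) (total 0); column heights now [4 4 5 0 5 6], max=6

Answer: 0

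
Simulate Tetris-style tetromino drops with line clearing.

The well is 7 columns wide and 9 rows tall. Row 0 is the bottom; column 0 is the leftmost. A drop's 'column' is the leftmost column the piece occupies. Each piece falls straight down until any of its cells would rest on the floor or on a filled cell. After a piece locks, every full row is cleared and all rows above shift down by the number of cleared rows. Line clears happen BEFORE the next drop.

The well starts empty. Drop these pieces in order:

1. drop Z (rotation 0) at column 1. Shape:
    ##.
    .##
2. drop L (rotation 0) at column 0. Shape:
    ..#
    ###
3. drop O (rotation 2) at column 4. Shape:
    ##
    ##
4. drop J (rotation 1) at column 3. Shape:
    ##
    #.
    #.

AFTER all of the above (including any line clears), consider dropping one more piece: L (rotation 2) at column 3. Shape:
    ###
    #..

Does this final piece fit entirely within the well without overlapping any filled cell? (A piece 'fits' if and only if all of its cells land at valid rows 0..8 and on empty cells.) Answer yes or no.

Drop 1: Z rot0 at col 1 lands with bottom-row=0; cleared 0 line(s) (total 0); column heights now [0 2 2 1 0 0 0], max=2
Drop 2: L rot0 at col 0 lands with bottom-row=2; cleared 0 line(s) (total 0); column heights now [3 3 4 1 0 0 0], max=4
Drop 3: O rot2 at col 4 lands with bottom-row=0; cleared 0 line(s) (total 0); column heights now [3 3 4 1 2 2 0], max=4
Drop 4: J rot1 at col 3 lands with bottom-row=1; cleared 0 line(s) (total 0); column heights now [3 3 4 4 4 2 0], max=4
Test piece L rot2 at col 3 (width 3): heights before test = [3 3 4 4 4 2 0]; fits = True

Answer: yes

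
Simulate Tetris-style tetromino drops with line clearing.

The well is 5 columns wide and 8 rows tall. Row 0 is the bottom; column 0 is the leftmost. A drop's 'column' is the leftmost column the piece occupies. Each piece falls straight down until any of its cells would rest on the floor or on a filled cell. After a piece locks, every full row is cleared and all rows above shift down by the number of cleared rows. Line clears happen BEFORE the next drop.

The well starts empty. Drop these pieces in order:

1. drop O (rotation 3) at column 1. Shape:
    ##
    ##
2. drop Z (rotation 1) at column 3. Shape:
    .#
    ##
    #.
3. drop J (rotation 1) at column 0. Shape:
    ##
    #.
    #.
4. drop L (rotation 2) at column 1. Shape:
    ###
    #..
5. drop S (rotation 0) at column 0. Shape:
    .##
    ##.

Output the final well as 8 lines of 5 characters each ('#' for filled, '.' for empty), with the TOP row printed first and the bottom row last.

Drop 1: O rot3 at col 1 lands with bottom-row=0; cleared 0 line(s) (total 0); column heights now [0 2 2 0 0], max=2
Drop 2: Z rot1 at col 3 lands with bottom-row=0; cleared 0 line(s) (total 0); column heights now [0 2 2 2 3], max=3
Drop 3: J rot1 at col 0 lands with bottom-row=0; cleared 1 line(s) (total 1); column heights now [2 2 1 1 2], max=2
Drop 4: L rot2 at col 1 lands with bottom-row=2; cleared 0 line(s) (total 1); column heights now [2 4 4 4 2], max=4
Drop 5: S rot0 at col 0 lands with bottom-row=4; cleared 0 line(s) (total 1); column heights now [5 6 6 4 2], max=6

Answer: .....
.....
.##..
##...
.###.
.#...
##..#
####.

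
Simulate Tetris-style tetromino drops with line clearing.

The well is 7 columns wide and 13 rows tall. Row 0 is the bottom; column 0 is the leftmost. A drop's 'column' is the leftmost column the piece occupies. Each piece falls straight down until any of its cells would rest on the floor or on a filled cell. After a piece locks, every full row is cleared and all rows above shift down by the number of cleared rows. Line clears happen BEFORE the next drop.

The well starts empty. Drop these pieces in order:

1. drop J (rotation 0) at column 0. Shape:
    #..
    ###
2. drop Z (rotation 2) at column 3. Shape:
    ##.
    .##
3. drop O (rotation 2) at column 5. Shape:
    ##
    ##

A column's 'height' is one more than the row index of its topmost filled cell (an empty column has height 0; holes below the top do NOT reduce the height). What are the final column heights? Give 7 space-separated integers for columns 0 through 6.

Drop 1: J rot0 at col 0 lands with bottom-row=0; cleared 0 line(s) (total 0); column heights now [2 1 1 0 0 0 0], max=2
Drop 2: Z rot2 at col 3 lands with bottom-row=0; cleared 0 line(s) (total 0); column heights now [2 1 1 2 2 1 0], max=2
Drop 3: O rot2 at col 5 lands with bottom-row=1; cleared 0 line(s) (total 0); column heights now [2 1 1 2 2 3 3], max=3

Answer: 2 1 1 2 2 3 3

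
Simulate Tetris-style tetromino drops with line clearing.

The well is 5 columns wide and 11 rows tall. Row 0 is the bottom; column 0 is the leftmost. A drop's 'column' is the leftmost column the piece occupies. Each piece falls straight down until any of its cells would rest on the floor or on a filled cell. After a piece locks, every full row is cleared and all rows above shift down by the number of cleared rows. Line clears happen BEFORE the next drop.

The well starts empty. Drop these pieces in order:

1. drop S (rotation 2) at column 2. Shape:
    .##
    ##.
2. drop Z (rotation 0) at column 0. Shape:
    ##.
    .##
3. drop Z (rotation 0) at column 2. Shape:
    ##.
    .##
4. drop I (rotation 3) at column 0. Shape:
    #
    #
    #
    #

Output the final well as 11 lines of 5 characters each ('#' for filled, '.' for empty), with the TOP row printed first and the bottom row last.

Answer: .....
.....
.....
.....
#....
#....
#....
#.##.
##.##
.####
..##.

Derivation:
Drop 1: S rot2 at col 2 lands with bottom-row=0; cleared 0 line(s) (total 0); column heights now [0 0 1 2 2], max=2
Drop 2: Z rot0 at col 0 lands with bottom-row=1; cleared 0 line(s) (total 0); column heights now [3 3 2 2 2], max=3
Drop 3: Z rot0 at col 2 lands with bottom-row=2; cleared 0 line(s) (total 0); column heights now [3 3 4 4 3], max=4
Drop 4: I rot3 at col 0 lands with bottom-row=3; cleared 0 line(s) (total 0); column heights now [7 3 4 4 3], max=7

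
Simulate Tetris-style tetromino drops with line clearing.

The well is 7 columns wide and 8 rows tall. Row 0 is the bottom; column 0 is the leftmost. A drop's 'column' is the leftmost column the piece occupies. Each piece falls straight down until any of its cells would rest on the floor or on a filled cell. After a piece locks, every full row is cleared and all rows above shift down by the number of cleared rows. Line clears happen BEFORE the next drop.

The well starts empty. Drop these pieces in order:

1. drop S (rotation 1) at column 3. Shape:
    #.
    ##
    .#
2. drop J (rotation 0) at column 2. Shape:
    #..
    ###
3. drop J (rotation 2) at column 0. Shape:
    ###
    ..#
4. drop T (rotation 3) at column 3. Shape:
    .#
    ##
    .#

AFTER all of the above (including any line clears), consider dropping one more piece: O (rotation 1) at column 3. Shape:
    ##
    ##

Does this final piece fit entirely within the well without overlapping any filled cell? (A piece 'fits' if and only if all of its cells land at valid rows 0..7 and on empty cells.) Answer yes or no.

Drop 1: S rot1 at col 3 lands with bottom-row=0; cleared 0 line(s) (total 0); column heights now [0 0 0 3 2 0 0], max=3
Drop 2: J rot0 at col 2 lands with bottom-row=3; cleared 0 line(s) (total 0); column heights now [0 0 5 4 4 0 0], max=5
Drop 3: J rot2 at col 0 lands with bottom-row=5; cleared 0 line(s) (total 0); column heights now [7 7 7 4 4 0 0], max=7
Drop 4: T rot3 at col 3 lands with bottom-row=4; cleared 0 line(s) (total 0); column heights now [7 7 7 6 7 0 0], max=7
Test piece O rot1 at col 3 (width 2): heights before test = [7 7 7 6 7 0 0]; fits = False

Answer: no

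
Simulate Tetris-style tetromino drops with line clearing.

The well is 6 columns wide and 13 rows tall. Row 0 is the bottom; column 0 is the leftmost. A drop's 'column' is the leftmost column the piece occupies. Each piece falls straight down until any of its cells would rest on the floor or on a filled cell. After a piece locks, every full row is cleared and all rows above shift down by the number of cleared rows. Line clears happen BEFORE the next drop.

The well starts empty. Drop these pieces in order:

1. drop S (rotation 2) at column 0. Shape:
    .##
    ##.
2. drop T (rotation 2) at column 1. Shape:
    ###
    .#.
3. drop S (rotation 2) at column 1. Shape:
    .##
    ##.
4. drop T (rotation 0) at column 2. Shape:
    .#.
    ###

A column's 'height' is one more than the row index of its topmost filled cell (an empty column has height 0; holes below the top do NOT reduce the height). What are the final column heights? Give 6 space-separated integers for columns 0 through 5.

Answer: 1 5 7 8 7 0

Derivation:
Drop 1: S rot2 at col 0 lands with bottom-row=0; cleared 0 line(s) (total 0); column heights now [1 2 2 0 0 0], max=2
Drop 2: T rot2 at col 1 lands with bottom-row=2; cleared 0 line(s) (total 0); column heights now [1 4 4 4 0 0], max=4
Drop 3: S rot2 at col 1 lands with bottom-row=4; cleared 0 line(s) (total 0); column heights now [1 5 6 6 0 0], max=6
Drop 4: T rot0 at col 2 lands with bottom-row=6; cleared 0 line(s) (total 0); column heights now [1 5 7 8 7 0], max=8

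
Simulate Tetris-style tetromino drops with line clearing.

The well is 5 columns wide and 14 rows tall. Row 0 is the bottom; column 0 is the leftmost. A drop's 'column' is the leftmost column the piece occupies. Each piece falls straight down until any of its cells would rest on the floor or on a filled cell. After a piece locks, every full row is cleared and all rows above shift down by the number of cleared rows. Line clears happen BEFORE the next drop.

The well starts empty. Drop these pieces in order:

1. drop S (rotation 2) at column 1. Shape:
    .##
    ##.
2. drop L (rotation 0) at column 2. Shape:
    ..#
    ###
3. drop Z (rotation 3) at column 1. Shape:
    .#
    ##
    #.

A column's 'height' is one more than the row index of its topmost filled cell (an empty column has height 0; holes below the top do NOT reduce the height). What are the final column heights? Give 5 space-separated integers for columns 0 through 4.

Drop 1: S rot2 at col 1 lands with bottom-row=0; cleared 0 line(s) (total 0); column heights now [0 1 2 2 0], max=2
Drop 2: L rot0 at col 2 lands with bottom-row=2; cleared 0 line(s) (total 0); column heights now [0 1 3 3 4], max=4
Drop 3: Z rot3 at col 1 lands with bottom-row=2; cleared 0 line(s) (total 0); column heights now [0 4 5 3 4], max=5

Answer: 0 4 5 3 4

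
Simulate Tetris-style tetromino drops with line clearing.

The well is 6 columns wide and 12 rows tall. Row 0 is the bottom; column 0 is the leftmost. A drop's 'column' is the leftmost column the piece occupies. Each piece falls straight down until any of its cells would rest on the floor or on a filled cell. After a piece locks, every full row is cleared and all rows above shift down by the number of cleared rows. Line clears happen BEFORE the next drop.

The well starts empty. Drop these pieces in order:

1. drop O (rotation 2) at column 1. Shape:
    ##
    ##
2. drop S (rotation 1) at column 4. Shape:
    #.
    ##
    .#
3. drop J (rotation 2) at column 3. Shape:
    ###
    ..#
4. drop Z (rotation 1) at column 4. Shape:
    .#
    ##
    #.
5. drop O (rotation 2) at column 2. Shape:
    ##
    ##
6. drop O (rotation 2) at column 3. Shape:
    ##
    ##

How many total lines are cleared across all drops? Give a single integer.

Answer: 0

Derivation:
Drop 1: O rot2 at col 1 lands with bottom-row=0; cleared 0 line(s) (total 0); column heights now [0 2 2 0 0 0], max=2
Drop 2: S rot1 at col 4 lands with bottom-row=0; cleared 0 line(s) (total 0); column heights now [0 2 2 0 3 2], max=3
Drop 3: J rot2 at col 3 lands with bottom-row=2; cleared 0 line(s) (total 0); column heights now [0 2 2 4 4 4], max=4
Drop 4: Z rot1 at col 4 lands with bottom-row=4; cleared 0 line(s) (total 0); column heights now [0 2 2 4 6 7], max=7
Drop 5: O rot2 at col 2 lands with bottom-row=4; cleared 0 line(s) (total 0); column heights now [0 2 6 6 6 7], max=7
Drop 6: O rot2 at col 3 lands with bottom-row=6; cleared 0 line(s) (total 0); column heights now [0 2 6 8 8 7], max=8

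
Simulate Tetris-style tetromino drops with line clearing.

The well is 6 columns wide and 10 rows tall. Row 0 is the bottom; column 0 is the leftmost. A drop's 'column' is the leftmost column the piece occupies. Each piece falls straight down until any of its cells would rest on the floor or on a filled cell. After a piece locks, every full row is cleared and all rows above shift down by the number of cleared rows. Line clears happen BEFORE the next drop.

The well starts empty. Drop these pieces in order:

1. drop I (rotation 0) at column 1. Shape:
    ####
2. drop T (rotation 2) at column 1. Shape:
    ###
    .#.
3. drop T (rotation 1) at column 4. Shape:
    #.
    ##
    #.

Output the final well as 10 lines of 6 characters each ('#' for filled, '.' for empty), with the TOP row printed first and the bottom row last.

Drop 1: I rot0 at col 1 lands with bottom-row=0; cleared 0 line(s) (total 0); column heights now [0 1 1 1 1 0], max=1
Drop 2: T rot2 at col 1 lands with bottom-row=1; cleared 0 line(s) (total 0); column heights now [0 3 3 3 1 0], max=3
Drop 3: T rot1 at col 4 lands with bottom-row=1; cleared 0 line(s) (total 0); column heights now [0 3 3 3 4 3], max=4

Answer: ......
......
......
......
......
......
....#.
.#####
..#.#.
.####.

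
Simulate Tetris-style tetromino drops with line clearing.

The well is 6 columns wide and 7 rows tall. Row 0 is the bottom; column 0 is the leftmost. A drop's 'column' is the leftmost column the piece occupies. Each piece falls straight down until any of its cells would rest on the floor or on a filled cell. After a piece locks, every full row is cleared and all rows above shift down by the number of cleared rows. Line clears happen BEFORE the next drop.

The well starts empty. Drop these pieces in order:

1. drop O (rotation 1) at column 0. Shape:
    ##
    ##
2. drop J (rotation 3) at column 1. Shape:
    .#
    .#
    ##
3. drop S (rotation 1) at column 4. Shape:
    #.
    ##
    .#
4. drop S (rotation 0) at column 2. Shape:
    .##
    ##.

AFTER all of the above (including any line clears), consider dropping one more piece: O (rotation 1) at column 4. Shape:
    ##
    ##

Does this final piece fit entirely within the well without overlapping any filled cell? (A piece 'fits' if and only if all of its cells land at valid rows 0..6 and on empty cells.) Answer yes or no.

Answer: no

Derivation:
Drop 1: O rot1 at col 0 lands with bottom-row=0; cleared 0 line(s) (total 0); column heights now [2 2 0 0 0 0], max=2
Drop 2: J rot3 at col 1 lands with bottom-row=2; cleared 0 line(s) (total 0); column heights now [2 3 5 0 0 0], max=5
Drop 3: S rot1 at col 4 lands with bottom-row=0; cleared 0 line(s) (total 0); column heights now [2 3 5 0 3 2], max=5
Drop 4: S rot0 at col 2 lands with bottom-row=5; cleared 0 line(s) (total 0); column heights now [2 3 6 7 7 2], max=7
Test piece O rot1 at col 4 (width 2): heights before test = [2 3 6 7 7 2]; fits = False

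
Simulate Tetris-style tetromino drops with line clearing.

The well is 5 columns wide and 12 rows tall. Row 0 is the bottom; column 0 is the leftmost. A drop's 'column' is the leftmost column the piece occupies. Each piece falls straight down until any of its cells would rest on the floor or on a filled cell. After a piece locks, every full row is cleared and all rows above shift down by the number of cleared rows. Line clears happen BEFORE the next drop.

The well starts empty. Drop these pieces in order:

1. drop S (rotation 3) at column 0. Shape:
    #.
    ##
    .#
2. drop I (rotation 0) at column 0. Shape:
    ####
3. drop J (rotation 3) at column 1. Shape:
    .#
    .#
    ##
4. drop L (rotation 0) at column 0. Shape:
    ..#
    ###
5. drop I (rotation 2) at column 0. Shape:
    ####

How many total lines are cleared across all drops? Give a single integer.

Answer: 0

Derivation:
Drop 1: S rot3 at col 0 lands with bottom-row=0; cleared 0 line(s) (total 0); column heights now [3 2 0 0 0], max=3
Drop 2: I rot0 at col 0 lands with bottom-row=3; cleared 0 line(s) (total 0); column heights now [4 4 4 4 0], max=4
Drop 3: J rot3 at col 1 lands with bottom-row=4; cleared 0 line(s) (total 0); column heights now [4 5 7 4 0], max=7
Drop 4: L rot0 at col 0 lands with bottom-row=7; cleared 0 line(s) (total 0); column heights now [8 8 9 4 0], max=9
Drop 5: I rot2 at col 0 lands with bottom-row=9; cleared 0 line(s) (total 0); column heights now [10 10 10 10 0], max=10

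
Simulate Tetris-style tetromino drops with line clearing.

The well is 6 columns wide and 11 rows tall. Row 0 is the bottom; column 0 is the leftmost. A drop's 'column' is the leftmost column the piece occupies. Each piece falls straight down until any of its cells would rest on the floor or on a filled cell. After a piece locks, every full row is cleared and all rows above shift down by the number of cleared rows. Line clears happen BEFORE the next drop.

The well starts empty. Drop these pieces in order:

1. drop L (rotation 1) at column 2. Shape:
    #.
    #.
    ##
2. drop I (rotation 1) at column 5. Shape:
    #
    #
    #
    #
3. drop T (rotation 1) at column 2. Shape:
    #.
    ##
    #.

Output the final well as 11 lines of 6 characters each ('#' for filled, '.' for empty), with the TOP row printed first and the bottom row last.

Drop 1: L rot1 at col 2 lands with bottom-row=0; cleared 0 line(s) (total 0); column heights now [0 0 3 1 0 0], max=3
Drop 2: I rot1 at col 5 lands with bottom-row=0; cleared 0 line(s) (total 0); column heights now [0 0 3 1 0 4], max=4
Drop 3: T rot1 at col 2 lands with bottom-row=3; cleared 0 line(s) (total 0); column heights now [0 0 6 5 0 4], max=6

Answer: ......
......
......
......
......
..#...
..##..
..#..#
..#..#
..#..#
..##.#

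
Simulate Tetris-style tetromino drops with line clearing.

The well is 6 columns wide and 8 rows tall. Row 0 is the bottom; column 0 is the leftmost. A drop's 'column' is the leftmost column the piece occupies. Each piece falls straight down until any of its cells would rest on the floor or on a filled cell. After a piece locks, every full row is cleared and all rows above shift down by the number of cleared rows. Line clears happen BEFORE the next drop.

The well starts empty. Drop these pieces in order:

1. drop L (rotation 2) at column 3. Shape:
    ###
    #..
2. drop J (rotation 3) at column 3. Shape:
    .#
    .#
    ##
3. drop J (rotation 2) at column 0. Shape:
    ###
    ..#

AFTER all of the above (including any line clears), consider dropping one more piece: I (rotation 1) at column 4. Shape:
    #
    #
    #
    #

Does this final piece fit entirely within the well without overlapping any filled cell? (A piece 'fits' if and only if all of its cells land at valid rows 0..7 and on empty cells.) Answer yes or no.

Answer: yes

Derivation:
Drop 1: L rot2 at col 3 lands with bottom-row=0; cleared 0 line(s) (total 0); column heights now [0 0 0 2 2 2], max=2
Drop 2: J rot3 at col 3 lands with bottom-row=2; cleared 0 line(s) (total 0); column heights now [0 0 0 3 5 2], max=5
Drop 3: J rot2 at col 0 lands with bottom-row=0; cleared 1 line(s) (total 1); column heights now [0 0 1 2 4 0], max=4
Test piece I rot1 at col 4 (width 1): heights before test = [0 0 1 2 4 0]; fits = True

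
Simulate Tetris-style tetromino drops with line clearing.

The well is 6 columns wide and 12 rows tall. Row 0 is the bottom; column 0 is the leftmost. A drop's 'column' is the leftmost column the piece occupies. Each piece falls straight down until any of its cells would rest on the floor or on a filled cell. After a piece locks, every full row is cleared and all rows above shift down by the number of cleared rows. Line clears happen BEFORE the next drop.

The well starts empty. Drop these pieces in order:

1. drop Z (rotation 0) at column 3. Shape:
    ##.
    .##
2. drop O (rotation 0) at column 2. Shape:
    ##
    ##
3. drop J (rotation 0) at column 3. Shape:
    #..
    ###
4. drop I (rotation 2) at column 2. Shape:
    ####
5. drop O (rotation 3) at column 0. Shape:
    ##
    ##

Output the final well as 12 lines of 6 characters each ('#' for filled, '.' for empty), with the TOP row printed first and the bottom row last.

Drop 1: Z rot0 at col 3 lands with bottom-row=0; cleared 0 line(s) (total 0); column heights now [0 0 0 2 2 1], max=2
Drop 2: O rot0 at col 2 lands with bottom-row=2; cleared 0 line(s) (total 0); column heights now [0 0 4 4 2 1], max=4
Drop 3: J rot0 at col 3 lands with bottom-row=4; cleared 0 line(s) (total 0); column heights now [0 0 4 6 5 5], max=6
Drop 4: I rot2 at col 2 lands with bottom-row=6; cleared 0 line(s) (total 0); column heights now [0 0 7 7 7 7], max=7
Drop 5: O rot3 at col 0 lands with bottom-row=0; cleared 0 line(s) (total 0); column heights now [2 2 7 7 7 7], max=7

Answer: ......
......
......
......
......
..####
...#..
...###
..##..
..##..
##.##.
##..##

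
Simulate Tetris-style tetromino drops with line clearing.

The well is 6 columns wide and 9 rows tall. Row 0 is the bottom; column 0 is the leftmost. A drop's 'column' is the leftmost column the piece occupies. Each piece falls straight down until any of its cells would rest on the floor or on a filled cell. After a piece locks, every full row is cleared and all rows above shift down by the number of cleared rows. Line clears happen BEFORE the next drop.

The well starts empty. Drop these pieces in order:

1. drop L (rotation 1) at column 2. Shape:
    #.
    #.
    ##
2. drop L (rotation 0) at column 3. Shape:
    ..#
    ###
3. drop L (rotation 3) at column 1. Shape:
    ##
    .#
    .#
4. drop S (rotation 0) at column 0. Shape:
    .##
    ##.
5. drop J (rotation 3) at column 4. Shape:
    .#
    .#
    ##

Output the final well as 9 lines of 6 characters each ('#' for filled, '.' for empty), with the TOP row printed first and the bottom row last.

Answer: ......
.##...
##....
.##..#
..#..#
..#.##
..#..#
..####
..##..

Derivation:
Drop 1: L rot1 at col 2 lands with bottom-row=0; cleared 0 line(s) (total 0); column heights now [0 0 3 1 0 0], max=3
Drop 2: L rot0 at col 3 lands with bottom-row=1; cleared 0 line(s) (total 0); column heights now [0 0 3 2 2 3], max=3
Drop 3: L rot3 at col 1 lands with bottom-row=3; cleared 0 line(s) (total 0); column heights now [0 6 6 2 2 3], max=6
Drop 4: S rot0 at col 0 lands with bottom-row=6; cleared 0 line(s) (total 0); column heights now [7 8 8 2 2 3], max=8
Drop 5: J rot3 at col 4 lands with bottom-row=3; cleared 0 line(s) (total 0); column heights now [7 8 8 2 4 6], max=8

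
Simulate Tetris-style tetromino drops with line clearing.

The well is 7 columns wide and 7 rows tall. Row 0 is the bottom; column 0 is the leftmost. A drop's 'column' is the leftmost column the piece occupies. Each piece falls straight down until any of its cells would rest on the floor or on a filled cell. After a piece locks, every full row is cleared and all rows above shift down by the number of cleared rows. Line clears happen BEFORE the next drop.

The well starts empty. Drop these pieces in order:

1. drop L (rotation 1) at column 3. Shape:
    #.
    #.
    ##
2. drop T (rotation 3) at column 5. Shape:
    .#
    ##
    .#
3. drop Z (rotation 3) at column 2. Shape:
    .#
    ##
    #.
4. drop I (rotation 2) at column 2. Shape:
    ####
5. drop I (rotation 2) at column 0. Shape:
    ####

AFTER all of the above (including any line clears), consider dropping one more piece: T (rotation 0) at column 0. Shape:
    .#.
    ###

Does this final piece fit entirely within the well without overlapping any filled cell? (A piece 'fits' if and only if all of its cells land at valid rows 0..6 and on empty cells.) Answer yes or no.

Drop 1: L rot1 at col 3 lands with bottom-row=0; cleared 0 line(s) (total 0); column heights now [0 0 0 3 1 0 0], max=3
Drop 2: T rot3 at col 5 lands with bottom-row=0; cleared 0 line(s) (total 0); column heights now [0 0 0 3 1 2 3], max=3
Drop 3: Z rot3 at col 2 lands with bottom-row=2; cleared 0 line(s) (total 0); column heights now [0 0 4 5 1 2 3], max=5
Drop 4: I rot2 at col 2 lands with bottom-row=5; cleared 0 line(s) (total 0); column heights now [0 0 6 6 6 6 3], max=6
Drop 5: I rot2 at col 0 lands with bottom-row=6; cleared 0 line(s) (total 0); column heights now [7 7 7 7 6 6 3], max=7
Test piece T rot0 at col 0 (width 3): heights before test = [7 7 7 7 6 6 3]; fits = False

Answer: no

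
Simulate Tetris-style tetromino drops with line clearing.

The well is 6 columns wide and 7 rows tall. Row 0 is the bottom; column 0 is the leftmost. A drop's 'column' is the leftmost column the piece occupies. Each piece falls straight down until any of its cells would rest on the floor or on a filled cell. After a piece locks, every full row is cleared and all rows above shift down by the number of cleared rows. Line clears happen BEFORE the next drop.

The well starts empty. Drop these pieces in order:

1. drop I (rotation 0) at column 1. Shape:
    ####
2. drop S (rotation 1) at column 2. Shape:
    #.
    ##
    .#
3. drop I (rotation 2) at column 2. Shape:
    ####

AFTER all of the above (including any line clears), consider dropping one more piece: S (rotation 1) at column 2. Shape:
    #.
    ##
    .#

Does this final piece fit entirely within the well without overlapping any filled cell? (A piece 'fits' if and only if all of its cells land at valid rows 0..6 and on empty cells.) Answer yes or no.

Answer: no

Derivation:
Drop 1: I rot0 at col 1 lands with bottom-row=0; cleared 0 line(s) (total 0); column heights now [0 1 1 1 1 0], max=1
Drop 2: S rot1 at col 2 lands with bottom-row=1; cleared 0 line(s) (total 0); column heights now [0 1 4 3 1 0], max=4
Drop 3: I rot2 at col 2 lands with bottom-row=4; cleared 0 line(s) (total 0); column heights now [0 1 5 5 5 5], max=5
Test piece S rot1 at col 2 (width 2): heights before test = [0 1 5 5 5 5]; fits = False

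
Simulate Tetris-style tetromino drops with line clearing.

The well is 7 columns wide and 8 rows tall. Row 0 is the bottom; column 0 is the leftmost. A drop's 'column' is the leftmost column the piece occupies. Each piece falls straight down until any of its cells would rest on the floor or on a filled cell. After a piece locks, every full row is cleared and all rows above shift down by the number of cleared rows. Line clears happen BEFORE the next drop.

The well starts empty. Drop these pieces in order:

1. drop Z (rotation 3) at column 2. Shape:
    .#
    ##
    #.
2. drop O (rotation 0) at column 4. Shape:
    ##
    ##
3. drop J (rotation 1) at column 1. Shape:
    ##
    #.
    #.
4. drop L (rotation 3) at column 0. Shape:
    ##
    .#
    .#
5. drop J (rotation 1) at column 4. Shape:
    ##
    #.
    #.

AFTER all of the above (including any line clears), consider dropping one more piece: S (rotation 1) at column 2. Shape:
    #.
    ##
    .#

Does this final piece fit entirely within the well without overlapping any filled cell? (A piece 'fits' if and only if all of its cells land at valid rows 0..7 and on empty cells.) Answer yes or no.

Drop 1: Z rot3 at col 2 lands with bottom-row=0; cleared 0 line(s) (total 0); column heights now [0 0 2 3 0 0 0], max=3
Drop 2: O rot0 at col 4 lands with bottom-row=0; cleared 0 line(s) (total 0); column heights now [0 0 2 3 2 2 0], max=3
Drop 3: J rot1 at col 1 lands with bottom-row=0; cleared 0 line(s) (total 0); column heights now [0 3 3 3 2 2 0], max=3
Drop 4: L rot3 at col 0 lands with bottom-row=3; cleared 0 line(s) (total 0); column heights now [6 6 3 3 2 2 0], max=6
Drop 5: J rot1 at col 4 lands with bottom-row=2; cleared 0 line(s) (total 0); column heights now [6 6 3 3 5 5 0], max=6
Test piece S rot1 at col 2 (width 2): heights before test = [6 6 3 3 5 5 0]; fits = True

Answer: yes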